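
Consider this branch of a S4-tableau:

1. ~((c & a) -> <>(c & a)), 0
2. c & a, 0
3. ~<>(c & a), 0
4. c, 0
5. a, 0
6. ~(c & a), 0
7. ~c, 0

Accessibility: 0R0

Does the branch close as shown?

Both c and ~c appear at 0.

Yes, closed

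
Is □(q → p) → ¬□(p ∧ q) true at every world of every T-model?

No, not valid

Tableau for the negation ¬(□(q → p) → ¬□(p ∧ q)):
1. ¬(□(q → p) → ¬□(p ∧ q)), w0
2. □(q → p), w0
3. □(p ∧ q), w0
4. q → p, w0
5. p ∧ q, w0
6. p, w0
7. q, w0
Accessibility: w0Rw0
The negation has an open branch (countermodel exists).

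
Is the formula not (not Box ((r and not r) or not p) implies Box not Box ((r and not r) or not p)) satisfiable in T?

Yes, satisfiable

1. not (not Box ((r and not r) or not p) implies Box not Box ((r and not r) or not p)), w0
2. not Box ((r and not r) or not p), w0   [neg-implies-rule on 1]
3. not Box not Box ((r and not r) or not p), w0   [neg-implies-rule on 1]
4. not ((r and not r) or not p), w1   [neg-Box-rule on 2: fresh world w1, w0Rw1]
5. not (r and not r), w1   [neg-or-rule on 4]
6. p, w1   [neg-or-rule on 4]
7. r, w1   [neg-and-rule on 5 (branches; this branch)]
8. Box ((r and not r) or not p), w2   [neg-Box-rule on 3: fresh world w2, w0Rw2]
9. (r and not r) or not p, w2   [Box-rule on 8 via w2Rw2]
10. not p, w2   [or-rule on 9 (branches; this branch)]
Accessibility: w0Rw0, w0Rw1, w0Rw2, w1Rw1, w2Rw2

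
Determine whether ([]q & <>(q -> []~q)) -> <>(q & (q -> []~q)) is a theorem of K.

Valid in K

Tableau for the negation ~(([]q & <>(q -> []~q)) -> <>(q & (q -> []~q))):
1. ~(([]q & <>(q -> []~q)) -> <>(q & (q -> []~q))), 0
2. []q & <>(q -> []~q), 0
3. ~<>(q & (q -> []~q)), 0
4. []q, 0
5. <>(q -> []~q), 0
6. q -> []~q, 1
7. ~(q & (q -> []~q)), 1
8. q, 1
9. []~q, 1
10. ~(q -> []~q), 1
11. ~[]~q, 1
12. q, 2
13. ~q, 2
Accessibility: 0R1, 1R2
Branch closes: q and ~q both at 2.
Every branch of the negation's tableau closes; the branch above is one of them.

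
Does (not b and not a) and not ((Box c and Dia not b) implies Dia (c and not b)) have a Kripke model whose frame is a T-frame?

Unsatisfiable (every branch closes)

1. (not b and not a) and not ((Box c and Dia not b) implies Dia (c and not b)), w0
2. not b and not a, w0   [and-rule on 1]
3. not ((Box c and Dia not b) implies Dia (c and not b)), w0   [and-rule on 1]
4. not b, w0   [and-rule on 2]
5. not a, w0   [and-rule on 2]
6. Box c and Dia not b, w0   [neg-implies-rule on 3]
7. not Dia (c and not b), w0   [neg-implies-rule on 3]
8. Box c, w0   [and-rule on 6]
9. Dia not b, w0   [and-rule on 6]
10. not (c and not b), w0   [neg-Dia-rule on 7 via w0Rw0]
11. c, w0   [Box-rule on 8 via w0Rw0]
12. b, w0   [neg-and-rule on 10 (branches; this branch)]
Accessibility: w0Rw0
Branch closes: b and not b both at w0.
(One branch shown.) All branches close.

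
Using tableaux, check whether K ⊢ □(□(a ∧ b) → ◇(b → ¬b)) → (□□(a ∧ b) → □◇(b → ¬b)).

Yes, valid

Tableau for the negation ¬(□(□(a ∧ b) → ◇(b → ¬b)) → (□□(a ∧ b) → □◇(b → ¬b))):
1. ¬(□(□(a ∧ b) → ◇(b → ¬b)) → (□□(a ∧ b) → □◇(b → ¬b))), u
2. □(□(a ∧ b) → ◇(b → ¬b)), u
3. ¬(□□(a ∧ b) → □◇(b → ¬b)), u
4. □□(a ∧ b), u
5. ¬□◇(b → ¬b), u
6. ¬◇(b → ¬b), v
7. □(a ∧ b) → ◇(b → ¬b), v
8. □(a ∧ b), v
9. ◇(b → ¬b), v
10. b → ¬b, w
11. ¬(b → ¬b), w
12. b, w
13. a ∧ b, w
14. a, w
15. ¬b, w
Accessibility: uRv, vRw
Branch closes: b and ¬b both at w.
Every branch of the negation's tableau closes; the branch above is one of them.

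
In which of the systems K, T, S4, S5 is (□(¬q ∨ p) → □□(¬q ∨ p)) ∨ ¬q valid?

S4-tableau for the negation ¬((□(¬q ∨ p) → □□(¬q ∨ p)) ∨ ¬q):
1. ¬((□(¬q ∨ p) → □□(¬q ∨ p)) ∨ ¬q), u
2. ¬(□(¬q ∨ p) → □□(¬q ∨ p)), u
3. q, u
4. □(¬q ∨ p), u
5. ¬□□(¬q ∨ p), u
6. ¬q ∨ p, u
7. p, u
8. ¬□(¬q ∨ p), v
9. ¬q ∨ p, v
10. p, v
11. ¬(¬q ∨ p), w
12. q, w
13. ¬p, w
14. ¬q ∨ p, w
15. p, w
Accessibility: uRu, uRv, uRw, vRv, vRw, wRw
Branch closes: p and ¬p both at w.
Every branch closes (one shown): valid in S4, hence also in S5 (every theorem of S4 is a theorem of S5).
T-tableau for the negation ¬((□(¬q ∨ p) → □□(¬q ∨ p)) ∨ ¬q):
1. ¬((□(¬q ∨ p) → □□(¬q ∨ p)) ∨ ¬q), u
2. ¬(□(¬q ∨ p) → □□(¬q ∨ p)), u
3. q, u
4. □(¬q ∨ p), u
5. ¬□□(¬q ∨ p), u
6. ¬q ∨ p, u
7. p, u
8. ¬□(¬q ∨ p), v
9. ¬q ∨ p, v
10. p, v
11. ¬(¬q ∨ p), w
12. q, w
13. ¬p, w
Accessibility: uRu, uRv, vRv, vRw, wRw
Complete open branch: countermodel on a T-frame, so not valid in T, nor in K (the same frame is also a K-frame).

S4, S5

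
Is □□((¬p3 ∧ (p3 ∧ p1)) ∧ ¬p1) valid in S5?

Tableau for the negation ¬□□((¬p3 ∧ (p3 ∧ p1)) ∧ ¬p1):
1. ¬□□((¬p3 ∧ (p3 ∧ p1)) ∧ ¬p1), 0
2. ¬□((¬p3 ∧ (p3 ∧ p1)) ∧ ¬p1), 1
3. ¬((¬p3 ∧ (p3 ∧ p1)) ∧ ¬p1), 2
4. p1, 2
Accessibility: 0R0, 0R1, 0R2, 1R0, 1R1, 1R2, 2R0, 2R1, 2R2
The negation has an open branch (countermodel exists).

No, not valid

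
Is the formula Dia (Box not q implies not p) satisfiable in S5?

1. Dia (Box not q implies not p), u
2. Box not q implies not p, v
3. not p, v
Accessibility: uRu, uRv, vRu, vRv

Yes, satisfiable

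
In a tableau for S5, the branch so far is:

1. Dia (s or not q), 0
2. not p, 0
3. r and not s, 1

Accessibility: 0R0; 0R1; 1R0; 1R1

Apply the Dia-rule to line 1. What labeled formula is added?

a fresh world 2 with 0R2, and s or not q at 2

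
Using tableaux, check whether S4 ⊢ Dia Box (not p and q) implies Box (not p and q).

Tableau for the negation not (Dia Box (not p and q) implies Box (not p and q)):
1. not (Dia Box (not p and q) implies Box (not p and q)), u
2. Dia Box (not p and q), u
3. not Box (not p and q), u
4. Box (not p and q), v
5. not p and q, v
6. not p, v
7. q, v
8. not (not p and q), w
9. not q, w
Accessibility: uRu, uRv, uRw, vRv, wRw
The negation has an open branch (countermodel exists).

No, not valid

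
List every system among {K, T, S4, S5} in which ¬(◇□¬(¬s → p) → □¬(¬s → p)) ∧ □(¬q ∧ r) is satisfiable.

S4-tableau for the formula:
1. ¬(◇□¬(¬s → p) → □¬(¬s → p)) ∧ □(¬q ∧ r), u
2. ¬(◇□¬(¬s → p) → □¬(¬s → p)), u   [∧-rule on 1]
3. □(¬q ∧ r), u   [∧-rule on 1]
4. ◇□¬(¬s → p), u   [¬→-rule on 2]
5. ¬□¬(¬s → p), u   [¬→-rule on 2]
6. ¬q ∧ r, u   [□-rule on 3 via uRu]
7. ¬q, u   [∧-rule on 6]
8. r, u   [∧-rule on 6]
9. □¬(¬s → p), v   [◇-rule on 4: fresh world v, uRv]
10. ¬q ∧ r, v   [□-rule on 3 via uRv]
11. ¬q, v   [∧-rule on 10]
12. r, v   [∧-rule on 10]
13. ¬(¬s → p), v   [□-rule on 9 via vRv]
14. ¬s, v   [¬→-rule on 13]
15. ¬p, v   [¬→-rule on 13]
16. ¬s → p, w   [¬□-rule on 5: fresh world w, uRw]
17. ¬q ∧ r, w   [□-rule on 3 via uRw]
18. ¬q, w   [∧-rule on 17]
19. r, w   [∧-rule on 17]
20. p, w   [→-rule on 16 (branches; this branch)]
Accessibility: uRu, uRv, uRw, vRv, wRw
Complete open branch: satisfiable in S4, hence also in K, T (this S4-model is also a K-model and a T-model).
S5-tableau for the formula:
1. ¬(◇□¬(¬s → p) → □¬(¬s → p)) ∧ □(¬q ∧ r), u
2. ¬(◇□¬(¬s → p) → □¬(¬s → p)), u   [∧-rule on 1]
3. □(¬q ∧ r), u   [∧-rule on 1]
4. ◇□¬(¬s → p), u   [¬→-rule on 2]
5. ¬□¬(¬s → p), u   [¬→-rule on 2]
6. ¬q ∧ r, u   [□-rule on 3 via uRu]
7. ¬q, u   [∧-rule on 6]
8. r, u   [∧-rule on 6]
9. □¬(¬s → p), v   [◇-rule on 4: fresh world v, uRv]
10. ¬q ∧ r, v   [□-rule on 3 via uRv]
11. ¬q, v   [∧-rule on 10]
12. r, v   [∧-rule on 10]
13. ¬(¬s → p), u   [□-rule on 9 via vRu]
14. ¬s, u   [¬→-rule on 13]
15. ¬p, u   [¬→-rule on 13]
16. ¬(¬s → p), v   [□-rule on 9 via vRv]
17. ¬s, v   [¬→-rule on 16]
18. ¬p, v   [¬→-rule on 16]
19. ¬s → p, w   [¬□-rule on 5: fresh world w, uRw]
20. ¬q ∧ r, w   [□-rule on 3 via uRw]
21. ¬q, w   [∧-rule on 20]
22. r, w   [∧-rule on 20]
23. ¬(¬s → p), w   [□-rule on 9 via vRw]
24. ¬s, w   [¬→-rule on 23]
25. ¬p, w   [¬→-rule on 23]
26. p, w   [→-rule on 19 (branches; this branch)]
Accessibility: uRu, uRv, uRw, vRu, vRv, vRw, wRu, wRv, wRw
Branch closes: p and ¬p both at w.
Every branch closes (one shown): unsatisfiable in S5.

K, T, S4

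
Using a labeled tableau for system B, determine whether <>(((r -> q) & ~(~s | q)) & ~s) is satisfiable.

1. <>(((r -> q) & ~(~s | q)) & ~s), 0
2. ((r -> q) & ~(~s | q)) & ~s, 1
3. (r -> q) & ~(~s | q), 1
4. ~s, 1
5. r -> q, 1
6. ~(~s | q), 1
7. s, 1
8. ~q, 1
Accessibility: 0R0, 0R1, 1R0, 1R1
Branch closes: s and ~s both at 1.
Every branch closes; the branch above is one of them.

Unsatisfiable (every branch closes)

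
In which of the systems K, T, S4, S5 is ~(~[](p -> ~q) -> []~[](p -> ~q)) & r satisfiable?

S5-tableau for the formula:
1. ~(~[](p -> ~q) -> []~[](p -> ~q)) & r, 0
2. ~(~[](p -> ~q) -> []~[](p -> ~q)), 0
3. r, 0
4. ~[](p -> ~q), 0
5. ~[]~[](p -> ~q), 0
6. ~(p -> ~q), 1
7. p, 1
8. q, 1
9. [](p -> ~q), 2
10. p -> ~q, 0
11. p -> ~q, 1
12. p -> ~q, 2
13. ~q, 0
14. ~q, 1
Accessibility: 0R0, 0R1, 0R2, 1R0, 1R1, 1R2, 2R0, 2R1, 2R2
Branch closes: q and ~q both at 1.
Every branch closes (one shown): unsatisfiable in S5.
S4-tableau for the formula:
1. ~(~[](p -> ~q) -> []~[](p -> ~q)) & r, 0
2. ~(~[](p -> ~q) -> []~[](p -> ~q)), 0
3. r, 0
4. ~[](p -> ~q), 0
5. ~[]~[](p -> ~q), 0
6. ~(p -> ~q), 1
7. p, 1
8. q, 1
9. [](p -> ~q), 2
10. p -> ~q, 2
11. ~q, 2
Accessibility: 0R0, 0R1, 0R2, 1R1, 2R2
Complete open branch: satisfiable in S4, hence also in K, T (this S4-model is also a K-model and a T-model).

K, T, S4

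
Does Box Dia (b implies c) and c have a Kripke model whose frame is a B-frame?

Satisfiable

1. Box Dia (b implies c) and c, w0
2. Box Dia (b implies c), w0
3. c, w0
4. Dia (b implies c), w0
5. b implies c, w1
6. Dia (b implies c), w1
7. c, w1
8. b implies c, w2
9. c, w2
Accessibility: w0Rw0, w0Rw1, w1Rw0, w1Rw1, w1Rw2, w2Rw1, w2Rw2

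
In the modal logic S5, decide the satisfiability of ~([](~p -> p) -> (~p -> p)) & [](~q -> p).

1. ~([](~p -> p) -> (~p -> p)) & [](~q -> p), 0
2. ~([](~p -> p) -> (~p -> p)), 0
3. [](~q -> p), 0
4. [](~p -> p), 0
5. ~(~p -> p), 0
6. ~p, 0
7. ~q -> p, 0
8. ~p -> p, 0
9. q, 0
10. p, 0
Accessibility: 0R0
Branch closes: p and ~p both at 0.
All branches of the tableau close; one closing branch shown above.

No, unsatisfiable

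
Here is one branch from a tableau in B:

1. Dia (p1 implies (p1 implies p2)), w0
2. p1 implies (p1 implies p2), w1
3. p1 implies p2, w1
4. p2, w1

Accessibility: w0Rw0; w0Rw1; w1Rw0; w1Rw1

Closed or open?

No atom appears with both signs at the same world.

Open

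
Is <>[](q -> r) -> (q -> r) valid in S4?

Tableau for the negation ~(<>[](q -> r) -> (q -> r)):
1. ~(<>[](q -> r) -> (q -> r)), 0
2. <>[](q -> r), 0
3. ~(q -> r), 0
4. q, 0
5. ~r, 0
6. [](q -> r), 1
7. q -> r, 1
8. r, 1
Accessibility: 0R0, 0R1, 1R1
The negation has an open branch (countermodel exists).

Invalid (countermodel exists)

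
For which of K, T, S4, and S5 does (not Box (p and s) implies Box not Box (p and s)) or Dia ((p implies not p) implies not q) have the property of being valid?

K-tableau for the negation not ((not Box (p and s) implies Box not Box (p and s)) or Dia ((p implies not p) implies not q)):
1. not ((not Box (p and s) implies Box not Box (p and s)) or Dia ((p implies not p) implies not q)), w0
2. not (not Box (p and s) implies Box not Box (p and s)), w0   [neg-or-rule on 1]
3. not Dia ((p implies not p) implies not q), w0   [neg-or-rule on 1]
4. not Box (p and s), w0   [neg-implies-rule on 2]
5. not Box not Box (p and s), w0   [neg-implies-rule on 2]
6. not (p and s), w1   [neg-Box-rule on 4: fresh world w1, w0Rw1]
7. not ((p implies not p) implies not q), w1   [neg-Dia-rule on 3 via w0Rw1]
8. p implies not p, w1   [neg-implies-rule on 7]
9. q, w1   [neg-implies-rule on 7]
10. not s, w1   [neg-and-rule on 6 (branches; this branch)]
11. not p, w1   [implies-rule on 8 (branches; this branch)]
12. Box (p and s), w2   [neg-Box-rule on 5: fresh world w2, w0Rw2]
13. not ((p implies not p) implies not q), w2   [neg-Dia-rule on 3 via w0Rw2]
14. p implies not p, w2   [neg-implies-rule on 13]
15. q, w2   [neg-implies-rule on 13]
16. not p, w2   [implies-rule on 14 (branches; this branch)]
Accessibility: w0Rw1, w0Rw2
Complete open branch: countermodel on a K-frame, so not valid in K.
T-tableau for the negation not ((not Box (p and s) implies Box not Box (p and s)) or Dia ((p implies not p) implies not q)):
1. not ((not Box (p and s) implies Box not Box (p and s)) or Dia ((p implies not p) implies not q)), w0
2. not (not Box (p and s) implies Box not Box (p and s)), w0   [neg-or-rule on 1]
3. not Dia ((p implies not p) implies not q), w0   [neg-or-rule on 1]
4. not Box (p and s), w0   [neg-implies-rule on 2]
5. not Box not Box (p and s), w0   [neg-implies-rule on 2]
6. not ((p implies not p) implies not q), w0   [neg-Dia-rule on 3 via w0Rw0]
7. p implies not p, w0   [neg-implies-rule on 6]
8. q, w0   [neg-implies-rule on 6]
9. not p, w0   [implies-rule on 7 (branches; this branch)]
10. not (p and s), w1   [neg-Box-rule on 4: fresh world w1, w0Rw1]
11. not ((p implies not p) implies not q), w1   [neg-Dia-rule on 3 via w0Rw1]
12. p implies not p, w1   [neg-implies-rule on 11]
13. q, w1   [neg-implies-rule on 11]
14. not s, w1   [neg-and-rule on 10 (branches; this branch)]
15. not p, w1   [implies-rule on 12 (branches; this branch)]
16. Box (p and s), w2   [neg-Box-rule on 5: fresh world w2, w0Rw2]
17. not ((p implies not p) implies not q), w2   [neg-Dia-rule on 3 via w0Rw2]
18. p implies not p, w2   [neg-implies-rule on 17]
19. q, w2   [neg-implies-rule on 17]
20. p and s, w2   [Box-rule on 16 via w2Rw2]
21. p, w2   [and-rule on 20]
22. s, w2   [and-rule on 20]
23. not p, w2   [implies-rule on 18 (branches; this branch)]
Accessibility: w0Rw0, w0Rw1, w0Rw2, w1Rw1, w2Rw2
Branch closes: p and not p both at w2.
Every branch closes (one shown): valid in T, hence also in S4, S5 (every theorem of T is a theorem of S4 and S5).

T, S4, S5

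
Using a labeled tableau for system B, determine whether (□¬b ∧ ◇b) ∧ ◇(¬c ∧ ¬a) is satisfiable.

Unsatisfiable

1. (□¬b ∧ ◇b) ∧ ◇(¬c ∧ ¬a), u
2. □¬b ∧ ◇b, u
3. ◇(¬c ∧ ¬a), u
4. □¬b, u
5. ◇b, u
6. ¬b, u
7. ¬c ∧ ¬a, v
8. ¬c, v
9. ¬a, v
10. ¬b, v
11. b, w
12. ¬b, w
Accessibility: uRu, uRv, uRw, vRu, vRv, wRu, wRw
Branch closes: b and ¬b both at w.
All branches of the tableau close; one closing branch shown above.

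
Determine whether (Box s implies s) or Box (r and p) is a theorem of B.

Tableau for the negation not ((Box s implies s) or Box (r and p)):
1. not ((Box s implies s) or Box (r and p)), w0
2. not (Box s implies s), w0
3. not Box (r and p), w0
4. Box s, w0
5. not s, w0
6. s, w0
Accessibility: w0Rw0
Branch closes: s and not s both at w0.
All branches of the negation close; one closing branch shown above.

Valid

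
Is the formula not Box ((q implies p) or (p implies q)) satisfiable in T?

No, unsatisfiable

1. not Box ((q implies p) or (p implies q)), w0
2. not ((q implies p) or (p implies q)), w1
3. not (q implies p), w1
4. not (p implies q), w1
5. q, w1
6. not p, w1
7. p, w1
8. not q, w1
Accessibility: w0Rw0, w0Rw1, w1Rw1
Branch closes: p and not p both at w1.
(One branch shown.) All branches close.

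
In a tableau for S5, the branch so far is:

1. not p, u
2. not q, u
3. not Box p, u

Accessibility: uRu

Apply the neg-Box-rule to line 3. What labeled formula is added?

a fresh world v with uRv, and not p at v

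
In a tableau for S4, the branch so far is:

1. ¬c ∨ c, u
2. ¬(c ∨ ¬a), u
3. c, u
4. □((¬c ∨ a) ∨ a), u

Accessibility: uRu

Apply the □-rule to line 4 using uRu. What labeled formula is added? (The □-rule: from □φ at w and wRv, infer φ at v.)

(¬c ∨ a) ∨ a, u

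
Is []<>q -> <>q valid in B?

Tableau for the negation ~([]<>q -> <>q):
1. ~([]<>q -> <>q), w0
2. []<>q, w0
3. ~<>q, w0
4. <>q, w0
5. ~q, w0
6. q, w1
7. <>q, w1
8. ~q, w1
Accessibility: w0Rw0, w0Rw1, w1Rw0, w1Rw1
Branch closes: q and ~q both at w1.
Every branch of the negation's tableau closes; the branch above is one of them.

Valid in B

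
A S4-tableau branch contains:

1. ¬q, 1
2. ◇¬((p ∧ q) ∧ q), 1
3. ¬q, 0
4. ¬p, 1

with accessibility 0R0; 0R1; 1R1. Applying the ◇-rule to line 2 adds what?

a fresh world 2 with 1R2, and ¬((p ∧ q) ∧ q) at 2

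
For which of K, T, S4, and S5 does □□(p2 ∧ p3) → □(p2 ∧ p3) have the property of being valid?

T-tableau for the negation ¬(□□(p2 ∧ p3) → □(p2 ∧ p3)):
1. ¬(□□(p2 ∧ p3) → □(p2 ∧ p3)), u
2. □□(p2 ∧ p3), u
3. ¬□(p2 ∧ p3), u
4. □(p2 ∧ p3), u
5. p2 ∧ p3, u
6. p2, u
7. p3, u
8. ¬(p2 ∧ p3), v
9. □(p2 ∧ p3), v
10. p2 ∧ p3, v
11. p2, v
12. p3, v
13. ¬p3, v
Accessibility: uRu, uRv, vRv
Branch closes: p3 and ¬p3 both at v.
Every branch closes (one shown): valid in T, hence also in S4, S5 (every theorem of T is a theorem of S4 and S5).
K-tableau for the negation ¬(□□(p2 ∧ p3) → □(p2 ∧ p3)):
1. ¬(□□(p2 ∧ p3) → □(p2 ∧ p3)), u
2. □□(p2 ∧ p3), u
3. ¬□(p2 ∧ p3), u
4. ¬(p2 ∧ p3), v
5. □(p2 ∧ p3), v
6. ¬p3, v
Accessibility: uRv
Complete open branch: countermodel on a K-frame, so not valid in K.

T, S4, S5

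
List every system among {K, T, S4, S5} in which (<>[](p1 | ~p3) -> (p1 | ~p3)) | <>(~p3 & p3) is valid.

S4-tableau for the negation ~((<>[](p1 | ~p3) -> (p1 | ~p3)) | <>(~p3 & p3)):
1. ~((<>[](p1 | ~p3) -> (p1 | ~p3)) | <>(~p3 & p3)), w0
2. ~(<>[](p1 | ~p3) -> (p1 | ~p3)), w0
3. ~<>(~p3 & p3), w0
4. <>[](p1 | ~p3), w0
5. ~(p1 | ~p3), w0
6. ~p1, w0
7. p3, w0
8. ~(~p3 & p3), w0
9. [](p1 | ~p3), w1
10. ~(~p3 & p3), w1
11. p1 | ~p3, w1
12. ~p3, w1
Accessibility: w0Rw0, w0Rw1, w1Rw1
Complete open branch: countermodel on an S4-frame, so not valid in S4, nor in K, T (the same frame is also a K-frame and a T-frame).
S5-tableau for the negation ~((<>[](p1 | ~p3) -> (p1 | ~p3)) | <>(~p3 & p3)):
1. ~((<>[](p1 | ~p3) -> (p1 | ~p3)) | <>(~p3 & p3)), w0
2. ~(<>[](p1 | ~p3) -> (p1 | ~p3)), w0
3. ~<>(~p3 & p3), w0
4. <>[](p1 | ~p3), w0
5. ~(p1 | ~p3), w0
6. ~p1, w0
7. p3, w0
8. ~(~p3 & p3), w0
9. [](p1 | ~p3), w1
10. ~(~p3 & p3), w1
11. p1 | ~p3, w0
12. p1 | ~p3, w1
13. ~p3, w1
14. ~p3, w0
Accessibility: w0Rw0, w0Rw1, w1Rw0, w1Rw1
Branch closes: p3 and ~p3 both at w0.
Every branch closes (one shown): valid in S5.

S5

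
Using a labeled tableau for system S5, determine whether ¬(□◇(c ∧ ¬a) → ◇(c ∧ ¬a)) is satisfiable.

No, unsatisfiable

1. ¬(□◇(c ∧ ¬a) → ◇(c ∧ ¬a)), w0
2. □◇(c ∧ ¬a), w0   [¬→-rule on 1]
3. ¬◇(c ∧ ¬a), w0   [¬→-rule on 1]
4. ◇(c ∧ ¬a), w0   [□-rule on 2 via w0Rw0]
5. ¬(c ∧ ¬a), w0   [¬◇-rule on 3 via w0Rw0]
6. a, w0   [¬∧-rule on 5 (branches; this branch)]
7. c ∧ ¬a, w1   [◇-rule on 4: fresh world w1, w0Rw1]
8. c, w1   [∧-rule on 7]
9. ¬a, w1   [∧-rule on 7]
10. ◇(c ∧ ¬a), w1   [□-rule on 2 via w0Rw1]
11. ¬(c ∧ ¬a), w1   [¬◇-rule on 3 via w0Rw1]
12. a, w1   [¬∧-rule on 11 (branches; this branch)]
Accessibility: w0Rw0, w0Rw1, w1Rw0, w1Rw1
Branch closes: a and ¬a both at w1.
All branches of the tableau close; one closing branch shown above.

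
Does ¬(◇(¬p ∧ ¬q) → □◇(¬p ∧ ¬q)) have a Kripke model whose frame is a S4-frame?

1. ¬(◇(¬p ∧ ¬q) → □◇(¬p ∧ ¬q)), u
2. ◇(¬p ∧ ¬q), u   [¬→-rule on 1]
3. ¬□◇(¬p ∧ ¬q), u   [¬→-rule on 1]
4. ¬p ∧ ¬q, v   [◇-rule on 2: fresh world v, uRv]
5. ¬p, v   [∧-rule on 4]
6. ¬q, v   [∧-rule on 4]
7. ¬◇(¬p ∧ ¬q), w   [¬□-rule on 3: fresh world w, uRw]
8. ¬(¬p ∧ ¬q), w   [¬◇-rule on 7 via wRw]
9. q, w   [¬∧-rule on 8 (branches; this branch)]
Accessibility: uRu, uRv, uRw, vRv, wRw

Yes, satisfiable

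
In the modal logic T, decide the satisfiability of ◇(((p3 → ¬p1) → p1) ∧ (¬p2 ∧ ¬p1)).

No, unsatisfiable

1. ◇(((p3 → ¬p1) → p1) ∧ (¬p2 ∧ ¬p1)), w0
2. ((p3 → ¬p1) → p1) ∧ (¬p2 ∧ ¬p1), w1   [◇-rule on 1: fresh world w1, w0Rw1]
3. (p3 → ¬p1) → p1, w1   [∧-rule on 2]
4. ¬p2 ∧ ¬p1, w1   [∧-rule on 2]
5. ¬p2, w1   [∧-rule on 4]
6. ¬p1, w1   [∧-rule on 4]
7. ¬(p3 → ¬p1), w1   [→-rule on 3 (branches; this branch)]
8. p3, w1   [¬→-rule on 7]
9. p1, w1   [¬→-rule on 7]
Accessibility: w0Rw0, w0Rw1, w1Rw1
Branch closes: p1 and ¬p1 both at w1.
All branches of the tableau close; one closing branch shown above.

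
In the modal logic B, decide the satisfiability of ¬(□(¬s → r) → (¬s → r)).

Unsatisfiable

1. ¬(□(¬s → r) → (¬s → r)), u
2. □(¬s → r), u
3. ¬(¬s → r), u
4. ¬s, u
5. ¬r, u
6. ¬s → r, u
7. r, u
Accessibility: uRu
Branch closes: r and ¬r both at u.
Every branch closes; the branch above is one of them.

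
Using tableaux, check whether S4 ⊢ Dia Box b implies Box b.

Tableau for the negation not (Dia Box b implies Box b):
1. not (Dia Box b implies Box b), 0
2. Dia Box b, 0
3. not Box b, 0
4. Box b, 1
5. b, 1
6. not b, 2
Accessibility: 0R0, 0R1, 0R2, 1R1, 2R2
The negation has an open branch (countermodel exists).

Not valid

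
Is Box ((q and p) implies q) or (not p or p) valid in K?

Valid

Tableau for the negation not (Box ((q and p) implies q) or (not p or p)):
1. not (Box ((q and p) implies q) or (not p or p)), 0
2. not Box ((q and p) implies q), 0
3. not (not p or p), 0
4. p, 0
5. not p, 0
Branch closes: p and not p both at 0.
Every branch of the negation's tableau closes; the branch above is one of them.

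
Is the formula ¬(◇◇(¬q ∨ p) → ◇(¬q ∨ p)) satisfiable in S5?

1. ¬(◇◇(¬q ∨ p) → ◇(¬q ∨ p)), u
2. ◇◇(¬q ∨ p), u
3. ¬◇(¬q ∨ p), u
4. ¬(¬q ∨ p), u
5. q, u
6. ¬p, u
7. ◇(¬q ∨ p), v
8. ¬(¬q ∨ p), v
9. q, v
10. ¬p, v
11. ¬q ∨ p, w
12. ¬(¬q ∨ p), w
13. q, w
14. ¬p, w
15. p, w
Accessibility: uRu, uRv, uRw, vRu, vRv, vRw, wRu, wRv, wRw
Branch closes: p and ¬p both at w.
All branches of the tableau close; one closing branch shown above.

No, unsatisfiable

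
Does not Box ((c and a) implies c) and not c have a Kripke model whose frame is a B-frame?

1. not Box ((c and a) implies c) and not c, 0
2. not Box ((c and a) implies c), 0
3. not c, 0
4. not ((c and a) implies c), 1
5. c and a, 1
6. not c, 1
7. c, 1
8. a, 1
Accessibility: 0R0, 0R1, 1R0, 1R1
Branch closes: c and not c both at 1.
Every branch closes; the branch above is one of them.

No, unsatisfiable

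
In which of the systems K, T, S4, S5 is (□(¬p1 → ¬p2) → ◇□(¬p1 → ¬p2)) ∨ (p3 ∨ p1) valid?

T, S4, S5

T-tableau for the negation ¬((□(¬p1 → ¬p2) → ◇□(¬p1 → ¬p2)) ∨ (p3 ∨ p1)):
1. ¬((□(¬p1 → ¬p2) → ◇□(¬p1 → ¬p2)) ∨ (p3 ∨ p1)), 0
2. ¬(□(¬p1 → ¬p2) → ◇□(¬p1 → ¬p2)), 0
3. ¬(p3 ∨ p1), 0
4. □(¬p1 → ¬p2), 0
5. ¬◇□(¬p1 → ¬p2), 0
6. ¬p3, 0
7. ¬p1, 0
8. ¬p1 → ¬p2, 0
9. ¬□(¬p1 → ¬p2), 0
10. ¬p2, 0
11. ¬(¬p1 → ¬p2), 1
12. ¬p1, 1
13. p2, 1
14. ¬p1 → ¬p2, 1
15. ¬□(¬p1 → ¬p2), 1
16. ¬p2, 1
Accessibility: 0R0, 0R1, 1R1
Branch closes: p2 and ¬p2 both at 1.
Every branch closes (one shown): valid in T, hence also in S4, S5 (every theorem of T is a theorem of S4 and S5).
K-tableau for the negation ¬((□(¬p1 → ¬p2) → ◇□(¬p1 → ¬p2)) ∨ (p3 ∨ p1)):
1. ¬((□(¬p1 → ¬p2) → ◇□(¬p1 → ¬p2)) ∨ (p3 ∨ p1)), 0
2. ¬(□(¬p1 → ¬p2) → ◇□(¬p1 → ¬p2)), 0
3. ¬(p3 ∨ p1), 0
4. □(¬p1 → ¬p2), 0
5. ¬◇□(¬p1 → ¬p2), 0
6. ¬p3, 0
7. ¬p1, 0
Complete open branch: countermodel on a K-frame, so not valid in K.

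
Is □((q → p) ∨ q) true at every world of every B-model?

Tableau for the negation ¬□((q → p) ∨ q):
1. ¬□((q → p) ∨ q), 0
2. ¬((q → p) ∨ q), 1
3. ¬(q → p), 1
4. ¬q, 1
5. q, 1
6. ¬p, 1
Accessibility: 0R0, 0R1, 1R0, 1R1
Branch closes: q and ¬q both at 1.
All branches of the negation close; one closing branch shown above.

Valid in B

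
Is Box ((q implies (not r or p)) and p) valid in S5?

Tableau for the negation not Box ((q implies (not r or p)) and p):
1. not Box ((q implies (not r or p)) and p), w0
2. not ((q implies (not r or p)) and p), w1
3. not p, w1
Accessibility: w0Rw0, w0Rw1, w1Rw0, w1Rw1
The negation has an open branch (countermodel exists).

Not valid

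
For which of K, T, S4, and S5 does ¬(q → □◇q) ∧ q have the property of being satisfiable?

S5-tableau for the formula:
1. ¬(q → □◇q) ∧ q, 0
2. ¬(q → □◇q), 0
3. q, 0
4. ¬□◇q, 0
5. ¬◇q, 1
6. ¬q, 0
Accessibility: 0R0, 0R1, 1R0, 1R1
Branch closes: q and ¬q both at 0.
Every branch closes (one shown): unsatisfiable in S5.
S4-tableau for the formula:
1. ¬(q → □◇q) ∧ q, 0
2. ¬(q → □◇q), 0
3. q, 0
4. ¬□◇q, 0
5. ¬◇q, 1
6. ¬q, 1
Accessibility: 0R0, 0R1, 1R1
Complete open branch: satisfiable in S4, hence also in K, T (this S4-model is also a K-model and a T-model).

K, T, S4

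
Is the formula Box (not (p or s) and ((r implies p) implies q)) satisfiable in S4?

Yes, satisfiable

1. Box (not (p or s) and ((r implies p) implies q)), 0
2. not (p or s) and ((r implies p) implies q), 0
3. not (p or s), 0
4. (r implies p) implies q, 0
5. not p, 0
6. not s, 0
7. q, 0
Accessibility: 0R0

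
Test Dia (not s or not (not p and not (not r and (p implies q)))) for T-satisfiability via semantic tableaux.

1. Dia (not s or not (not p and not (not r and (p implies q)))), w0
2. not s or not (not p and not (not r and (p implies q))), w1   [Dia-rule on 1: fresh world w1, w0Rw1]
3. not (not p and not (not r and (p implies q))), w1   [or-rule on 2 (branches; this branch)]
4. not r and (p implies q), w1   [neg-and-rule on 3 (branches; this branch)]
5. not r, w1   [and-rule on 4]
6. p implies q, w1   [and-rule on 4]
7. q, w1   [implies-rule on 6 (branches; this branch)]
Accessibility: w0Rw0, w0Rw1, w1Rw1

Satisfiable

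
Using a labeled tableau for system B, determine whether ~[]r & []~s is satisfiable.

Satisfiable

1. ~[]r & []~s, w0
2. ~[]r, w0
3. []~s, w0
4. ~s, w0
5. ~r, w1
6. ~s, w1
Accessibility: w0Rw0, w0Rw1, w1Rw0, w1Rw1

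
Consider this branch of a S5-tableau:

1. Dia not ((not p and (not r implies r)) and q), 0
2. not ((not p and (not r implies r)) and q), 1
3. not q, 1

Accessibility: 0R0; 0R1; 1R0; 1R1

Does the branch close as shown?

No, open

No atom appears with both signs at the same world.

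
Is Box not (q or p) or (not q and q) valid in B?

Tableau for the negation not (Box not (q or p) or (not q and q)):
1. not (Box not (q or p) or (not q and q)), 0
2. not Box not (q or p), 0
3. not (not q and q), 0
4. not q, 0
5. q or p, 1
6. p, 1
Accessibility: 0R0, 0R1, 1R0, 1R1
The negation has an open branch (countermodel exists).

Invalid (countermodel exists)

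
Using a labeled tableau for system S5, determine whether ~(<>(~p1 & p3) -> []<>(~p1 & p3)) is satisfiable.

Unsatisfiable

1. ~(<>(~p1 & p3) -> []<>(~p1 & p3)), u
2. <>(~p1 & p3), u
3. ~[]<>(~p1 & p3), u
4. ~p1 & p3, v
5. ~p1, v
6. p3, v
7. ~<>(~p1 & p3), w
8. ~(~p1 & p3), u
9. ~(~p1 & p3), v
10. ~(~p1 & p3), w
11. ~p3, u
12. ~p3, v
Accessibility: uRu, uRv, uRw, vRu, vRv, vRw, wRu, wRv, wRw
Branch closes: p3 and ~p3 both at v.
Every branch closes; the branch above is one of them.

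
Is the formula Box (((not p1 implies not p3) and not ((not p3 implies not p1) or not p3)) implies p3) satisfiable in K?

1. Box (((not p1 implies not p3) and not ((not p3 implies not p1) or not p3)) implies p3), w0

Yes, satisfiable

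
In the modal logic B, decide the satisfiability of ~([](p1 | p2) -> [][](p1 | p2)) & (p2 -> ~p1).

1. ~([](p1 | p2) -> [][](p1 | p2)) & (p2 -> ~p1), u
2. ~([](p1 | p2) -> [][](p1 | p2)), u
3. p2 -> ~p1, u
4. [](p1 | p2), u
5. ~[][](p1 | p2), u
6. p1 | p2, u
7. ~p1, u
8. p2, u
9. ~[](p1 | p2), v
10. p1 | p2, v
11. p2, v
12. ~(p1 | p2), w
13. ~p1, w
14. ~p2, w
Accessibility: uRu, uRv, vRu, vRv, vRw, wRv, wRw

Yes, satisfiable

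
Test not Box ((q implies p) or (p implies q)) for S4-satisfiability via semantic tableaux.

1. not Box ((q implies p) or (p implies q)), u
2. not ((q implies p) or (p implies q)), v
3. not (q implies p), v
4. not (p implies q), v
5. q, v
6. not p, v
7. p, v
8. not q, v
Accessibility: uRu, uRv, vRv
Branch closes: p and not p both at v.
(One branch shown.) All branches close.

Unsatisfiable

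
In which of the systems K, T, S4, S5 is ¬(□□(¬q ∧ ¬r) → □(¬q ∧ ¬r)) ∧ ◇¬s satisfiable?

T-tableau for the formula:
1. ¬(□□(¬q ∧ ¬r) → □(¬q ∧ ¬r)) ∧ ◇¬s, w0
2. ¬(□□(¬q ∧ ¬r) → □(¬q ∧ ¬r)), w0
3. ◇¬s, w0
4. □□(¬q ∧ ¬r), w0
5. ¬□(¬q ∧ ¬r), w0
6. □(¬q ∧ ¬r), w0
7. ¬q ∧ ¬r, w0
8. ¬q, w0
9. ¬r, w0
10. ¬s, w1
11. □(¬q ∧ ¬r), w1
12. ¬q ∧ ¬r, w1
13. ¬q, w1
14. ¬r, w1
15. ¬(¬q ∧ ¬r), w2
16. □(¬q ∧ ¬r), w2
17. ¬q ∧ ¬r, w2
18. ¬q, w2
19. ¬r, w2
20. r, w2
Accessibility: w0Rw0, w0Rw1, w0Rw2, w1Rw1, w2Rw2
Branch closes: r and ¬r both at w2.
Every branch closes (one shown): unsatisfiable in T, hence also in S4, S5 (every S4/S5-frame is a T-frame).
K-tableau for the formula:
1. ¬(□□(¬q ∧ ¬r) → □(¬q ∧ ¬r)) ∧ ◇¬s, w0
2. ¬(□□(¬q ∧ ¬r) → □(¬q ∧ ¬r)), w0
3. ◇¬s, w0
4. □□(¬q ∧ ¬r), w0
5. ¬□(¬q ∧ ¬r), w0
6. ¬s, w1
7. □(¬q ∧ ¬r), w1
8. ¬(¬q ∧ ¬r), w2
9. □(¬q ∧ ¬r), w2
10. r, w2
Accessibility: w0Rw1, w0Rw2
Complete open branch: satisfiable in K.

K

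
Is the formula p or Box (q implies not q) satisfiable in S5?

1. p or Box (q implies not q), w0
2. Box (q implies not q), w0
3. q implies not q, w0
4. not q, w0
Accessibility: w0Rw0

Satisfiable (open branch found)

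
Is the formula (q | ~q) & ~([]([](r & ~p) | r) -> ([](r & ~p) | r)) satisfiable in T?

1. (q | ~q) & ~([]([](r & ~p) | r) -> ([](r & ~p) | r)), 0
2. q | ~q, 0
3. ~([]([](r & ~p) | r) -> ([](r & ~p) | r)), 0
4. []([](r & ~p) | r), 0
5. ~([](r & ~p) | r), 0
6. ~[](r & ~p), 0
7. ~r, 0
8. [](r & ~p) | r, 0
9. ~q, 0
10. [](r & ~p), 0
11. r & ~p, 0
12. r, 0
13. ~p, 0
Accessibility: 0R0
Branch closes: r and ~r both at 0.
(One branch shown.) All branches close.

Unsatisfiable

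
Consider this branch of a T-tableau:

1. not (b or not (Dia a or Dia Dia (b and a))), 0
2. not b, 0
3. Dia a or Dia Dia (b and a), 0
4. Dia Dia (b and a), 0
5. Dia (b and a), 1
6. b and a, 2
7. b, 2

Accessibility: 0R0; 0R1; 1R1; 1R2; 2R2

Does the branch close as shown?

Not closed

There is no literal clash: for every atom and world, at most one sign appears.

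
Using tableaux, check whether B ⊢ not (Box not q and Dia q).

Tableau for the negation Box not q and Dia q:
1. Box not q and Dia q, u
2. Box not q, u
3. Dia q, u
4. not q, u
5. q, v
6. not q, v
Accessibility: uRu, uRv, vRu, vRv
Branch closes: q and not q both at v.
All branches of the negation close; one closing branch shown above.

Valid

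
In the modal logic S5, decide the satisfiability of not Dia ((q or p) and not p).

1. not Dia ((q or p) and not p), 0
2. not ((q or p) and not p), 0
3. p, 0
Accessibility: 0R0

Satisfiable (open branch found)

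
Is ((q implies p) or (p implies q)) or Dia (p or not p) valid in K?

Valid in K

Tableau for the negation not (((q implies p) or (p implies q)) or Dia (p or not p)):
1. not (((q implies p) or (p implies q)) or Dia (p or not p)), w0
2. not ((q implies p) or (p implies q)), w0   [neg-or-rule on 1]
3. not Dia (p or not p), w0   [neg-or-rule on 1]
4. not (q implies p), w0   [neg-or-rule on 2]
5. not (p implies q), w0   [neg-or-rule on 2]
6. q, w0   [neg-implies-rule on 4]
7. not p, w0   [neg-implies-rule on 4]
8. p, w0   [neg-implies-rule on 5]
9. not q, w0   [neg-implies-rule on 5]
Branch closes: p and not p both at w0.
All branches of the negation close; one closing branch shown above.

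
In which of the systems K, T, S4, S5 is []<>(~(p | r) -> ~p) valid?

T-tableau for the negation ~[]<>(~(p | r) -> ~p):
1. ~[]<>(~(p | r) -> ~p), 0
2. ~<>(~(p | r) -> ~p), 1   [~[]-rule on 1: fresh world 1, 0R1]
3. ~(~(p | r) -> ~p), 1   [~<>-rule on 2 via 1R1]
4. ~(p | r), 1   [~->-rule on 3]
5. p, 1   [~->-rule on 3]
6. ~p, 1   [~|-rule on 4]
7. ~r, 1   [~|-rule on 4]
Accessibility: 0R0, 0R1, 1R1
Branch closes: p and ~p both at 1.
Every branch closes (one shown): valid in T, hence also in S4, S5 (every theorem of T is a theorem of S4 and S5).
K-tableau for the negation ~[]<>(~(p | r) -> ~p):
1. ~[]<>(~(p | r) -> ~p), 0
2. ~<>(~(p | r) -> ~p), 1   [~[]-rule on 1: fresh world 1, 0R1]
Accessibility: 0R1
Complete open branch: countermodel on a K-frame, so not valid in K.

T, S4, S5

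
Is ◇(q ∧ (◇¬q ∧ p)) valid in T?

Tableau for the negation ¬◇(q ∧ (◇¬q ∧ p)):
1. ¬◇(q ∧ (◇¬q ∧ p)), w0
2. ¬(q ∧ (◇¬q ∧ p)), w0
3. ¬(◇¬q ∧ p), w0
4. ¬p, w0
Accessibility: w0Rw0
The negation has an open branch (countermodel exists).

Not valid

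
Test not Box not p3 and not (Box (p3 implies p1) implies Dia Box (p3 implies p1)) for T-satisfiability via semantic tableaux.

No, unsatisfiable

1. not Box not p3 and not (Box (p3 implies p1) implies Dia Box (p3 implies p1)), 0
2. not Box not p3, 0   [and-rule on 1]
3. not (Box (p3 implies p1) implies Dia Box (p3 implies p1)), 0   [and-rule on 1]
4. Box (p3 implies p1), 0   [neg-implies-rule on 3]
5. not Dia Box (p3 implies p1), 0   [neg-implies-rule on 3]
6. p3 implies p1, 0   [Box-rule on 4 via 0R0]
7. not Box (p3 implies p1), 0   [neg-Dia-rule on 5 via 0R0]
8. p1, 0   [implies-rule on 6 (branches; this branch)]
9. p3, 1   [neg-Box-rule on 2: fresh world 1, 0R1]
10. p3 implies p1, 1   [Box-rule on 4 via 0R1]
11. not Box (p3 implies p1), 1   [neg-Dia-rule on 5 via 0R1]
12. p1, 1   [implies-rule on 10 (branches; this branch)]
13. not (p3 implies p1), 2   [neg-Box-rule on 7: fresh world 2, 0R2]
14. p3, 2   [neg-implies-rule on 13]
15. not p1, 2   [neg-implies-rule on 13]
16. p3 implies p1, 2   [Box-rule on 4 via 0R2]
17. not Box (p3 implies p1), 2   [neg-Dia-rule on 5 via 0R2]
18. p1, 2   [implies-rule on 16 (branches; this branch)]
Accessibility: 0R0, 0R1, 0R2, 1R1, 2R2
Branch closes: p1 and not p1 both at 2.
All branches of the tableau close; one closing branch shown above.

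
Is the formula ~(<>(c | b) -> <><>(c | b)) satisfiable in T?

Unsatisfiable (every branch closes)

1. ~(<>(c | b) -> <><>(c | b)), w0
2. <>(c | b), w0   [~->-rule on 1]
3. ~<><>(c | b), w0   [~->-rule on 1]
4. ~<>(c | b), w0   [~<>-rule on 3 via w0Rw0]
5. ~(c | b), w0   [~<>-rule on 4 via w0Rw0]
6. ~c, w0   [~|-rule on 5]
7. ~b, w0   [~|-rule on 5]
8. c | b, w1   [<>-rule on 2: fresh world w1, w0Rw1]
9. ~<>(c | b), w1   [~<>-rule on 3 via w0Rw1]
10. ~(c | b), w1   [~<>-rule on 4 via w0Rw1]
11. ~c, w1   [~|-rule on 10]
12. ~b, w1   [~|-rule on 10]
13. b, w1   [|-rule on 8 (branches; this branch)]
Accessibility: w0Rw0, w0Rw1, w1Rw1
Branch closes: b and ~b both at w1.
All branches of the tableau close; one closing branch shown above.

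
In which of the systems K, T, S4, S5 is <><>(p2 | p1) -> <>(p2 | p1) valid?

S4, S5

T-tableau for the negation ~(<><>(p2 | p1) -> <>(p2 | p1)):
1. ~(<><>(p2 | p1) -> <>(p2 | p1)), 0
2. <><>(p2 | p1), 0
3. ~<>(p2 | p1), 0
4. ~(p2 | p1), 0
5. ~p2, 0
6. ~p1, 0
7. <>(p2 | p1), 1
8. ~(p2 | p1), 1
9. ~p2, 1
10. ~p1, 1
11. p2 | p1, 2
12. p1, 2
Accessibility: 0R0, 0R1, 1R1, 1R2, 2R2
Complete open branch: countermodel on a T-frame, so not valid in T, nor in K (the same frame is also a K-frame).
S4-tableau for the negation ~(<><>(p2 | p1) -> <>(p2 | p1)):
1. ~(<><>(p2 | p1) -> <>(p2 | p1)), 0
2. <><>(p2 | p1), 0
3. ~<>(p2 | p1), 0
4. ~(p2 | p1), 0
5. ~p2, 0
6. ~p1, 0
7. <>(p2 | p1), 1
8. ~(p2 | p1), 1
9. ~p2, 1
10. ~p1, 1
11. p2 | p1, 2
12. ~(p2 | p1), 2
13. ~p2, 2
14. ~p1, 2
15. p1, 2
Accessibility: 0R0, 0R1, 0R2, 1R1, 1R2, 2R2
Branch closes: p1 and ~p1 both at 2.
Every branch closes (one shown): valid in S4, hence also in S5 (every theorem of S4 is a theorem of S5).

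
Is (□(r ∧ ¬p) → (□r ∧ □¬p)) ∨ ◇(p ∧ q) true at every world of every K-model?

Yes, valid

Tableau for the negation ¬((□(r ∧ ¬p) → (□r ∧ □¬p)) ∨ ◇(p ∧ q)):
1. ¬((□(r ∧ ¬p) → (□r ∧ □¬p)) ∨ ◇(p ∧ q)), 0
2. ¬(□(r ∧ ¬p) → (□r ∧ □¬p)), 0
3. ¬◇(p ∧ q), 0
4. □(r ∧ ¬p), 0
5. ¬(□r ∧ □¬p), 0
6. ¬□¬p, 0
7. p, 1
8. ¬(p ∧ q), 1
9. r ∧ ¬p, 1
10. r, 1
11. ¬p, 1
Accessibility: 0R1
Branch closes: p and ¬p both at 1.
All branches of the negation close; one closing branch shown above.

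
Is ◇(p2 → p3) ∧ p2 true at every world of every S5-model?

No, not valid

Tableau for the negation ¬(◇(p2 → p3) ∧ p2):
1. ¬(◇(p2 → p3) ∧ p2), 0
2. ¬p2, 0
Accessibility: 0R0
The negation has an open branch (countermodel exists).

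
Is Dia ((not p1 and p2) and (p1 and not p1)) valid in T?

Tableau for the negation not Dia ((not p1 and p2) and (p1 and not p1)):
1. not Dia ((not p1 and p2) and (p1 and not p1)), 0
2. not ((not p1 and p2) and (p1 and not p1)), 0   [neg-Dia-rule on 1 via 0R0]
3. not (p1 and not p1), 0   [neg-and-rule on 2 (branches; this branch)]
4. p1, 0   [neg-and-rule on 3 (branches; this branch)]
Accessibility: 0R0
The negation has an open branch (countermodel exists).

No, not valid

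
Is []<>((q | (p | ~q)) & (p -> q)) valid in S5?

Invalid (countermodel exists)

Tableau for the negation ~[]<>((q | (p | ~q)) & (p -> q)):
1. ~[]<>((q | (p | ~q)) & (p -> q)), w0
2. ~<>((q | (p | ~q)) & (p -> q)), w1
3. ~((q | (p | ~q)) & (p -> q)), w0
4. ~((q | (p | ~q)) & (p -> q)), w1
5. ~(p -> q), w0
6. p, w0
7. ~q, w0
8. ~(p -> q), w1
9. p, w1
10. ~q, w1
Accessibility: w0Rw0, w0Rw1, w1Rw0, w1Rw1
The negation has an open branch (countermodel exists).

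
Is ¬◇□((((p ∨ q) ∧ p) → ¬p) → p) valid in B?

Not valid

Tableau for the negation ◇□((((p ∨ q) ∧ p) → ¬p) → p):
1. ◇□((((p ∨ q) ∧ p) → ¬p) → p), 0
2. □((((p ∨ q) ∧ p) → ¬p) → p), 1
3. (((p ∨ q) ∧ p) → ¬p) → p, 0
4. (((p ∨ q) ∧ p) → ¬p) → p, 1
5. p, 0
6. p, 1
Accessibility: 0R0, 0R1, 1R0, 1R1
The negation has an open branch (countermodel exists).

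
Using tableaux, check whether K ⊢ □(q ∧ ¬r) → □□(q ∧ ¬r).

Not valid

Tableau for the negation ¬(□(q ∧ ¬r) → □□(q ∧ ¬r)):
1. ¬(□(q ∧ ¬r) → □□(q ∧ ¬r)), w0
2. □(q ∧ ¬r), w0
3. ¬□□(q ∧ ¬r), w0
4. ¬□(q ∧ ¬r), w1
5. q ∧ ¬r, w1
6. q, w1
7. ¬r, w1
8. ¬(q ∧ ¬r), w2
9. r, w2
Accessibility: w0Rw1, w1Rw2
The negation has an open branch (countermodel exists).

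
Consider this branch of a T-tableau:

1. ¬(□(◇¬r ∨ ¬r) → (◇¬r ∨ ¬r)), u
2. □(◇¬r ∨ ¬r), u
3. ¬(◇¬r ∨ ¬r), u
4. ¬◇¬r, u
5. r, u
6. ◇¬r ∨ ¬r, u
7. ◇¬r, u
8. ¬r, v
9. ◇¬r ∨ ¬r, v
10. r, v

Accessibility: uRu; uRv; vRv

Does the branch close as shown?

Both r and ¬r appear at v.

Closed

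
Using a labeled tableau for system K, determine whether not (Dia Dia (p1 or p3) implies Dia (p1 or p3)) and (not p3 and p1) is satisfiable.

1. not (Dia Dia (p1 or p3) implies Dia (p1 or p3)) and (not p3 and p1), u
2. not (Dia Dia (p1 or p3) implies Dia (p1 or p3)), u   [and-rule on 1]
3. not p3 and p1, u   [and-rule on 1]
4. Dia Dia (p1 or p3), u   [neg-implies-rule on 2]
5. not Dia (p1 or p3), u   [neg-implies-rule on 2]
6. not p3, u   [and-rule on 3]
7. p1, u   [and-rule on 3]
8. Dia (p1 or p3), v   [Dia-rule on 4: fresh world v, uRv]
9. not (p1 or p3), v   [neg-Dia-rule on 5 via uRv]
10. not p1, v   [neg-or-rule on 9]
11. not p3, v   [neg-or-rule on 9]
12. p1 or p3, w   [Dia-rule on 8: fresh world w, vRw]
13. p3, w   [or-rule on 12 (branches; this branch)]
Accessibility: uRv, vRw

Yes, satisfiable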